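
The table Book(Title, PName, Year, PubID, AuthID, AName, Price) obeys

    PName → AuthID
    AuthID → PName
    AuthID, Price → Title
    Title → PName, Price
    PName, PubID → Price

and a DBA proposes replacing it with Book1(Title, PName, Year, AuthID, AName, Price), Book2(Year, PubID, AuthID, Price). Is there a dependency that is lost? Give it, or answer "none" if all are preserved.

PName → AuthID lies within Book1.
AuthID → PName lies within Book1.
AuthID, Price → Title lies within Book1.
Title → PName, Price lies within Book1.
PName, PubID → Price: restricted closure across fragments reaches Price.
Every dependency is enforceable on the fragments, so the decomposition is dependency-preserving.

none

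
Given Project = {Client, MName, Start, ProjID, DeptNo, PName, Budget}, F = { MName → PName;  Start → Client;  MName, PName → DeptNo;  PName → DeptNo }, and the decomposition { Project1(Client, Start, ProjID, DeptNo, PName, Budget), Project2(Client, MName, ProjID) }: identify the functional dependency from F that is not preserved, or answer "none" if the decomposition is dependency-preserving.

MName → PName

Check MName → PName: no single fragment contains all of {MName, PName}, and the restricted closure of {MName} across the fragments never reaches {PName}.
Start → Client is preserved.
MName, PName → DeptNo is preserved.
PName → DeptNo is preserved.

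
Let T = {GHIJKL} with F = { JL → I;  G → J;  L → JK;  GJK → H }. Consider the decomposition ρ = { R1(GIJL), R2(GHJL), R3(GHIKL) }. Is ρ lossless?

Chase test. Columns are GHIJKL; row i has aⱼ where attribute j ∈ Ri, else bᵢⱼ.
Initial tableau (one row per fragment):
  row 1: a1 b12 a3 a4 b15 a6
  row 2: a1 a2 b23 a4 b25 a6
  row 3: a1 a2 a3 b34 a5 a6
Rows 1 and 2 agree on JL; apply JL→I and equate their I entries.
Rows 1 and 3 agree on G; apply G→J and equate their J entries.
Rows 1 and 2 agree on L; apply L→JK and equate their JK entries.
Rows 1 and 3 agree on L; apply L→JK and equate their JK entries.
Rows 1 and 2 agree on GJK; apply GJK→H and equate their H entries.
Row 1 is now all distinguished symbols — the join is lossless.

Yes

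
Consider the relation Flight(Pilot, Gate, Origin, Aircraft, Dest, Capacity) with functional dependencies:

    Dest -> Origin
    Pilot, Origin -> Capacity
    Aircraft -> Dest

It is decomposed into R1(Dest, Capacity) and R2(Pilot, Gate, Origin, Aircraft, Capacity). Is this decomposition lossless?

No

Common attributes: R1 ∩ R2 = {Capacity}.
No dependency enlarges {Capacity}, so (Capacity)⁺ = {Capacity}.
The closure contains neither all of R1 = {Dest, Capacity} nor all of R2 = {Pilot, Gate, Origin, Aircraft, Capacity}, so the common attributes are not a superkey of either fragment. The join is lossy.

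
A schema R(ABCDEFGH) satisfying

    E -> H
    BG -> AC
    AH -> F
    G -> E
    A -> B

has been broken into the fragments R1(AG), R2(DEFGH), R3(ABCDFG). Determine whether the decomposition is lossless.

Yes

Chase test. Columns are ABCDEFGH; row i has aⱼ where attribute j ∈ Ri, else bᵢⱼ.
Initial tableau (one row per fragment):
  row 1: a1 b12 b13 b14 b15 b16 a7 b18
  row 2: b21 b22 b23 a4 a5 a6 a7 a8
  row 3: a1 a2 a3 a4 b35 a6 a7 b38
Rows 1 and 2 agree on G; apply G→E and equate their E entries.
Rows 1 and 3 agree on G; apply G→E and equate their E entries.
Rows 1 and 3 agree on A; apply A→B and equate their B entries.
Rows 1 and 2 agree on E; apply E→H and equate their H entries.
Rows 1 and 3 agree on E; apply E→H and equate their H entries.
Rows 1 and 3 agree on BG; apply BG→AC and equate their AC entries.
Rows 1 and 3 agree on AH; apply AH→F and equate their F entries.
Row 3 is now all distinguished symbols — the join is lossless.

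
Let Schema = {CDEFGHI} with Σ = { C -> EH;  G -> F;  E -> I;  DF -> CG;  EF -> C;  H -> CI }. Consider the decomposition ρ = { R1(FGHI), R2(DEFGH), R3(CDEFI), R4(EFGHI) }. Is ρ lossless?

Chase test. Columns are CDEFGHI; row i has aⱼ where attribute j ∈ Ri, else bᵢⱼ.
Initial tableau (one row per fragment):
  row 1: b11 b12 b13 a4 a5 a6 a7
  row 2: b21 a2 a3 a4 a5 a6 b27
  row 3: a1 a2 a3 a4 b35 b36 a7
  row 4: b41 b42 a3 a4 a5 a6 a7
Rows 2 and 3 agree on E; apply E→I and equate their I entries.
Rows 2 and 3 agree on DF; apply DF→CG and equate their CG entries.
Rows 2 and 4 agree on EF; apply EF→C and equate their C entries.
Rows 1 and 2 agree on H; apply H→CI and equate their CI entries.
Rows 1 and 2 agree on C; apply C→EH and equate their EH entries.
Rows 1 and 3 agree on C; apply C→EH and equate their EH entries.
Row 2 is now all distinguished symbols — the join is lossless.

Yes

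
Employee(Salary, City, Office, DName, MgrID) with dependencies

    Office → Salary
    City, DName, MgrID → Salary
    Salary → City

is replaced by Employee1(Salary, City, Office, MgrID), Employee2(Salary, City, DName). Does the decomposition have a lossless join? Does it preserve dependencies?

Lossless test: (Salary, City)⁺ = {Salary, City}, which is a superkey of neither fragment — lossy.
Dependency preservation: the restricted closure of {City, DName, MgrID} across the fragments never reaches {Salary}, so City, DName, MgrID → Salary cannot be enforced without a join — not preserved.

lossy and not dependency-preserving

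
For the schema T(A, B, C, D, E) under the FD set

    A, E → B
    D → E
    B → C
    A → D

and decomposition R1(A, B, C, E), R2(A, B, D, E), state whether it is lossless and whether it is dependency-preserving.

Lossless test: (A, B, E)⁺ = {A, B, C, D, E}, which contains all of one fragment — lossless.
Dependency preservation: every FD's attributes lie within a single fragment, so each can be enforced locally — preserved.

lossless and dependency-preserving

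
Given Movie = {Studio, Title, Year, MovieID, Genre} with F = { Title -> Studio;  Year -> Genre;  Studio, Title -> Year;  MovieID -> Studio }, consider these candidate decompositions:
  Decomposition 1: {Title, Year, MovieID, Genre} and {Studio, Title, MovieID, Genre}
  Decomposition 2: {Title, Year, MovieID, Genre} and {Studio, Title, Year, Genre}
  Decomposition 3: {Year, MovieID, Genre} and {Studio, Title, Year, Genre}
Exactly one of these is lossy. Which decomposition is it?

Decomposition 1: common = {Title, MovieID, Genre}, closure = {Studio, Title, Year, MovieID, Genre} → lossless.
Decomposition 2: common = {Title, Year, Genre}, closure = {Studio, Title, Year, Genre} → lossless.
Decomposition 3: common = {Year, Genre}, closure = {Year, Genre} → lossy.

Decomposition 3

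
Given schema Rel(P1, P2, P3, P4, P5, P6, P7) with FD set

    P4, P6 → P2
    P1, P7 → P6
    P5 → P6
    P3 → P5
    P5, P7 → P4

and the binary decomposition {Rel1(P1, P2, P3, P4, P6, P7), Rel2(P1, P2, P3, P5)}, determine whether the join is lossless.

Common attributes: Rel1 ∩ Rel2 = {P1, P2, P3}.
Closure of {P1, P2, P3}: P3 → P5 applies, adding P5; P5 → P6 applies, adding P6. So (P1, P2, P3)⁺ = {P1, P2, P3, P5, P6}.
This closure contains every attribute of Rel2, so Rel1 ∩ Rel2 → Rel2. The join is lossless.

Yes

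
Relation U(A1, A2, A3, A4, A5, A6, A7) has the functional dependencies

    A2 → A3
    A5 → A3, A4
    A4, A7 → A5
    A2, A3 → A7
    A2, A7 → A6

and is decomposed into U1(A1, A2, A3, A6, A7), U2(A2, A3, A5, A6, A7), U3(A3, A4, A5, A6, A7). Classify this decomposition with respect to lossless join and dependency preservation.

Lossless test (chase): Rows 2 and 3 agree on A5; apply A5→A3, A4 and equate their A3, A4 entries. No row becomes fully distinguished — the join is lossy.
Dependency preservation: every FD's attributes lie within a single fragment, so each can be enforced locally — preserved.

lossy but dependency-preserving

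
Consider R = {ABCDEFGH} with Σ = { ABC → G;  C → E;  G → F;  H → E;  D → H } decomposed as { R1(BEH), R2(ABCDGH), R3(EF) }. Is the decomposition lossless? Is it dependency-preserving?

lossy and not dependency-preserving

Lossless test (chase): Rows 1 and 2 agree on H; apply H→E and equate their E entries. No row becomes fully distinguished — the join is lossy.
Dependency preservation: the restricted closure of {C} across the fragments never reaches {E}, so C → E cannot be enforced without a join — not preserved.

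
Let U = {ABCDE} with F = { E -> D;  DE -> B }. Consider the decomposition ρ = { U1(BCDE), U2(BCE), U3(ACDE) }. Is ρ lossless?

Chase test. Columns are ABCDE; row i has aⱼ where attribute j ∈ Ui, else bᵢⱼ.
Initial tableau (one row per fragment):
  row 1: b11 a2 a3 a4 a5
  row 2: b21 a2 a3 b24 a5
  row 3: a1 b32 a3 a4 a5
Rows 1 and 2 agree on E; apply E→D and equate their D entries.
Rows 1 and 3 agree on DE; apply DE→B and equate their B entries.
Row 3 is now all distinguished symbols — the join is lossless.

Yes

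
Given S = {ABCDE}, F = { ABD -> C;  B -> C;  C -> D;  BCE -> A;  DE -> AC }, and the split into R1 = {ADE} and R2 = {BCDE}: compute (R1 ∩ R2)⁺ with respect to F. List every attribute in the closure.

ACDE

R1 ∩ R2 = {DE}.
DE → AC applies, adding AC
Closure: {ACDE}.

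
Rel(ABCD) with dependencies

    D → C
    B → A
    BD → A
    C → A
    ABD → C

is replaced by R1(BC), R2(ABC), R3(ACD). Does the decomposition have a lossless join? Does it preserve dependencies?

lossy but dependency-preserving

Lossless test (chase): Rows 1 and 2 agree on B; apply B→A and equate their A entries. No row becomes fully distinguished — the join is lossy.
Dependency preservation: BD → A; ABD → C are not contained in any single fragment, but the restricted closure of each left-hand side across the fragments still reaches the right-hand side; the remaining FDs each lie inside some fragment. All dependencies are preserved.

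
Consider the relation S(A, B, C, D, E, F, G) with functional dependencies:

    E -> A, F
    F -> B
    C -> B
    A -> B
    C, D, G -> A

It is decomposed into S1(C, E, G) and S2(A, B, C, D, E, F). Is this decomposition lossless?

Common attributes: S1 ∩ S2 = {C, E}.
Closure of {C, E}: E → A, F applies, adding A, F; F → B applies, adding B. So (C, E)⁺ = {A, B, C, E, F}.
The closure contains neither all of S1 = {C, E, G} nor all of S2 = {A, B, C, D, E, F}, so the common attributes are not a superkey of either fragment. The join is lossy.

No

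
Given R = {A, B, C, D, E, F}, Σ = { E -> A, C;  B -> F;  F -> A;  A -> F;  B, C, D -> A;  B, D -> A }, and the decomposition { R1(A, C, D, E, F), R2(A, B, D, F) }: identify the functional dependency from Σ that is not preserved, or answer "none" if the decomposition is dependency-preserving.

E → A, C lies within R1.
B → F lies within R2.
F → A lies within R1.
A → F lies within R1.
B, C, D → A: restricted closure across fragments reaches A.
B, D → A lies within R2.
Every dependency is enforceable on the fragments, so the decomposition is dependency-preserving.

none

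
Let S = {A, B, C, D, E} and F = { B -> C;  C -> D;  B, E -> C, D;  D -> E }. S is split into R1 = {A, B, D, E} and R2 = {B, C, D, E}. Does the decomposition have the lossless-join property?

Yes

Common attributes: R1 ∩ R2 = {B, D, E}.
Closure of {B, D, E}: B → C applies, adding C. So (B, D, E)⁺ = {B, C, D, E}.
This closure contains every attribute of R2, so R1 ∩ R2 → R2. The join is lossless.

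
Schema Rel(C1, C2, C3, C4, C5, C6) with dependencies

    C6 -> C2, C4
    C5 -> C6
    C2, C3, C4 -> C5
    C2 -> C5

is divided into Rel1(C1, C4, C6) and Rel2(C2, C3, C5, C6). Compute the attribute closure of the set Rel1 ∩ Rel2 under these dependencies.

C2, C4, C5, C6

Rel1 ∩ Rel2 = {C6}.
C6 → C2, C4 applies, adding C2, C4
C2 → C5 applies, adding C5
Closure: {C2, C4, C5, C6}.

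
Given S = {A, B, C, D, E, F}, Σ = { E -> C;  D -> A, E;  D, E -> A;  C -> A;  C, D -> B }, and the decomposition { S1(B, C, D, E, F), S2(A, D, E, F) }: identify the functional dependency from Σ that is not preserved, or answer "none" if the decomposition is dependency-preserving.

C -> A

Check C → A: no single fragment contains all of {A, C}, and the restricted closure of {C} across the fragments never reaches {A}.
E → C is preserved.
D → A, E is preserved.
D, E → A is preserved.
C, D → B is preserved.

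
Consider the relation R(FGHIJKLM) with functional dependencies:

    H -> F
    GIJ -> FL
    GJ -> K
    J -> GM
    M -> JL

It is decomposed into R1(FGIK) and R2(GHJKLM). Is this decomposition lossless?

Common attributes: R1 ∩ R2 = {GK}.
No dependency enlarges {GK}, so (GK)⁺ = {GK}.
The closure contains neither all of R1 = {FGIK} nor all of R2 = {GHJKLM}, so the common attributes are not a superkey of either fragment. The join is lossy.

No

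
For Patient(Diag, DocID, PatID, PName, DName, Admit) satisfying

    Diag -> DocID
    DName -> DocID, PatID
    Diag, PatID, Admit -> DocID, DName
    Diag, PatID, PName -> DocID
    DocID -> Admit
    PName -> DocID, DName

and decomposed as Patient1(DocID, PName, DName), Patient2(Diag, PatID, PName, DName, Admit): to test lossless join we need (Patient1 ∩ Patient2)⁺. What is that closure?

Patient1 ∩ Patient2 = {PName, DName}.
DName → DocID, PatID applies, adding DocID, PatID
DocID → Admit applies, adding Admit
Closure: {DocID, PatID, PName, DName, Admit}.

DocID, PatID, PName, DName, Admit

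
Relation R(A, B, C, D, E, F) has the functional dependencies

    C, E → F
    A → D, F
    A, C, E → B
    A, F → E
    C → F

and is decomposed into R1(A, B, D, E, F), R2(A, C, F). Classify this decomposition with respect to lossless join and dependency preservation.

Lossless test: (A, F)⁺ = {A, D, E, F}, which is a superkey of neither fragment — lossy.
Dependency preservation: the restricted closure of {A, C, E} across the fragments never reaches {B}, so A, C, E → B cannot be enforced without a join — not preserved.

lossy and not dependency-preserving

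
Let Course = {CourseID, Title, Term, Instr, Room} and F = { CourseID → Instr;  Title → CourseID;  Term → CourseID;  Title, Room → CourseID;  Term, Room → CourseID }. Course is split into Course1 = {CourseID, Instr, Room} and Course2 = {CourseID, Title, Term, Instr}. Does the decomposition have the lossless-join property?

No

Common attributes: Course1 ∩ Course2 = {CourseID, Instr}.
No dependency enlarges {CourseID, Instr}, so (CourseID, Instr)⁺ = {CourseID, Instr}.
The closure contains neither all of Course1 = {CourseID, Instr, Room} nor all of Course2 = {CourseID, Title, Term, Instr}, so the common attributes are not a superkey of either fragment. The join is lossy.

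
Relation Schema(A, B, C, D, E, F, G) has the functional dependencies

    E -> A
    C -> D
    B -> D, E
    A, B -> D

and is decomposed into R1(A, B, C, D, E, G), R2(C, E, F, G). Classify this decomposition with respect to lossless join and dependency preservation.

Lossless test: (C, E, G)⁺ = {A, C, D, E, G}, which is a superkey of neither fragment — lossy.
Dependency preservation: every FD's attributes lie within a single fragment, so each can be enforced locally — preserved.

lossy but dependency-preserving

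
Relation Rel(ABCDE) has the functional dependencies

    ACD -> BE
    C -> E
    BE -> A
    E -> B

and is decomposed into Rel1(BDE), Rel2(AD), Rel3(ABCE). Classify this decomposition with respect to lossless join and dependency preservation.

Lossless test (chase): Rows 1 and 3 agree on BE; apply BE→A and equate their A entries. No row becomes fully distinguished — the join is lossy.
Dependency preservation: ACD → BE is not contained in any single fragment, but the restricted closure of its left-hand side across the fragments still reaches the right-hand side; the remaining FDs each lie inside some fragment. All dependencies are preserved.

lossy but dependency-preserving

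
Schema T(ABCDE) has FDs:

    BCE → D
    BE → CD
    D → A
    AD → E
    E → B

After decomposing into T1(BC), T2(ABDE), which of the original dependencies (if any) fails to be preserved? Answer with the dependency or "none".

BE → CD

Check BE → CD: no single fragment contains all of {BCDE}, and the restricted closure of {BE} across the fragments never reaches {CD}.
BCE → D is preserved.
D → A is preserved.
AD → E is preserved.
E → B is preserved.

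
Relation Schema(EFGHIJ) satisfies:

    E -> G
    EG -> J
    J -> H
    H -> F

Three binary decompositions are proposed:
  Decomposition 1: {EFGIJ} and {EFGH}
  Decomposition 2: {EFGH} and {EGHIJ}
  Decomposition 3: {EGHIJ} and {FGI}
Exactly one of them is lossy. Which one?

Decomposition 1: common = {EFG}, closure = {EFGHJ} → lossless.
Decomposition 2: common = {EGH}, closure = {EFGHJ} → lossless.
Decomposition 3: common = {GI}, closure = {GI} → lossy.

Decomposition 3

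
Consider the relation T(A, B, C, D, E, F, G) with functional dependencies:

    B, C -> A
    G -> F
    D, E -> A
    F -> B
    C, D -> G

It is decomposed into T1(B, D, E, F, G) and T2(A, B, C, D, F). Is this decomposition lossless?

No

Common attributes: T1 ∩ T2 = {B, D, F}.
No dependency enlarges {B, D, F}, so (B, D, F)⁺ = {B, D, F}.
The closure contains neither all of T1 = {B, D, E, F, G} nor all of T2 = {A, B, C, D, F}, so the common attributes are not a superkey of either fragment. The join is lossy.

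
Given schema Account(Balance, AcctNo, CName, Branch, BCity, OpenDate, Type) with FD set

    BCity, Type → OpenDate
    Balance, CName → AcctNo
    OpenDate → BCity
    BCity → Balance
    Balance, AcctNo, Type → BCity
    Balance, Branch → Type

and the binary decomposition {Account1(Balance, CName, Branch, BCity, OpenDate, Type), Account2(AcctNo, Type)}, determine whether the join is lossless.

Common attributes: Account1 ∩ Account2 = {Type}.
No dependency enlarges {Type}, so (Type)⁺ = {Type}.
The closure contains neither all of Account1 = {Balance, CName, Branch, BCity, OpenDate, Type} nor all of Account2 = {AcctNo, Type}, so the common attributes are not a superkey of either fragment. The join is lossy.

No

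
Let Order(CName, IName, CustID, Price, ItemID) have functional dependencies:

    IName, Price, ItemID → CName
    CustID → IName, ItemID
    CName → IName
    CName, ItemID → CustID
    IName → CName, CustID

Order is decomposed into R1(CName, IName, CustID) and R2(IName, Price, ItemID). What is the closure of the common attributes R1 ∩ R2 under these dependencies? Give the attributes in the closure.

CName, IName, CustID, ItemID

R1 ∩ R2 = {IName}.
IName → CName, CustID applies, adding CName, CustID
CustID → IName, ItemID applies, adding ItemID
Closure: {CName, IName, CustID, ItemID}.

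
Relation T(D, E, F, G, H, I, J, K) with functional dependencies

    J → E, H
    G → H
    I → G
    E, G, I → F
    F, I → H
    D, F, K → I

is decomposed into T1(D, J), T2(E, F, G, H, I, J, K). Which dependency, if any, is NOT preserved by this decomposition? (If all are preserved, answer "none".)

Check D, F, K → I: no single fragment contains all of {D, F, I, K}, and the restricted closure of {D, F, K} across the fragments never reaches {I}.
J → E, H is preserved.
G → H is preserved.
I → G is preserved.
E, G, I → F is preserved.
F, I → H is preserved.

D, F, K → I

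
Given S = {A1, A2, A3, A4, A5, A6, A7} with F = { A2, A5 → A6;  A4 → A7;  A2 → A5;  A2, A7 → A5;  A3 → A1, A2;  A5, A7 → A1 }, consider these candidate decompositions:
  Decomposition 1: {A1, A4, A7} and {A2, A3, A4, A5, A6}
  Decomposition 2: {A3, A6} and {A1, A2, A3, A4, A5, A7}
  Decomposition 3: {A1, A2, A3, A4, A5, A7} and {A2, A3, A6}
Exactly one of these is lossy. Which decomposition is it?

Decomposition 1

Decomposition 1: common = {A4}, closure = {A4, A7} → lossy.
Decomposition 2: common = {A3}, closure = {A1, A2, A3, A5, A6} → lossless.
Decomposition 3: common = {A2, A3}, closure = {A1, A2, A3, A5, A6} → lossless.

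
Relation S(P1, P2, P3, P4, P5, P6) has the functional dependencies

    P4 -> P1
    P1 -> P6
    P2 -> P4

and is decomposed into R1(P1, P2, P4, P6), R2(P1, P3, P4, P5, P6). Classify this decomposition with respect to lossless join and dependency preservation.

Lossless test: (P1, P4, P6)⁺ = {P1, P4, P6}, which is a superkey of neither fragment — lossy.
Dependency preservation: every FD's attributes lie within a single fragment, so each can be enforced locally — preserved.

lossy but dependency-preserving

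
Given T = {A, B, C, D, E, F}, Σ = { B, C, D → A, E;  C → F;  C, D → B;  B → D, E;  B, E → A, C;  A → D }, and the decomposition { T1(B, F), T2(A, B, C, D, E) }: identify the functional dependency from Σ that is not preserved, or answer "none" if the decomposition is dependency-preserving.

C → F

Check C → F: no single fragment contains all of {C, F}, and the restricted closure of {C} across the fragments never reaches {F}.
B, C, D → A, E is preserved.
C, D → B is preserved.
B → D, E is preserved.
B, E → A, C is preserved.
A → D is preserved.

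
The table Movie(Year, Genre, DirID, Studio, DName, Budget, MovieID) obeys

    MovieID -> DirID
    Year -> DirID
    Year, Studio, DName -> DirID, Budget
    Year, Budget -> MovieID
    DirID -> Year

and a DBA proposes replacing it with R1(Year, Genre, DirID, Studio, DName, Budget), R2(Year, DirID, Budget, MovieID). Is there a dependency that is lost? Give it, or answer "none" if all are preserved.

MovieID → DirID lies within R2.
Year → DirID lies within R1.
Year, Studio, DName → DirID, Budget lies within R1.
Year, Budget → MovieID lies within R2.
DirID → Year lies within R1.
Every dependency is enforceable on the fragments, so the decomposition is dependency-preserving.

none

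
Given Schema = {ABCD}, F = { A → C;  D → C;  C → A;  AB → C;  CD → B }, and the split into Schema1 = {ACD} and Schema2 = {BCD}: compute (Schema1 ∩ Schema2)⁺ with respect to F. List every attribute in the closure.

ABCD

Schema1 ∩ Schema2 = {CD}.
C → A applies, adding A
CD → B applies, adding B
Closure: {ABCD}.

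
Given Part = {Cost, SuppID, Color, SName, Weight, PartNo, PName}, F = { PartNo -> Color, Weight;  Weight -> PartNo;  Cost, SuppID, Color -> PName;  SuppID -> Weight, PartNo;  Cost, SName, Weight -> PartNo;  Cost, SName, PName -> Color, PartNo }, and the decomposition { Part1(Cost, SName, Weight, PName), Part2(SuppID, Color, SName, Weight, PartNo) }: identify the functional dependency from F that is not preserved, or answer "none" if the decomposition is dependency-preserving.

Cost, SuppID, Color -> PName

Check Cost, SuppID, Color → PName: no single fragment contains all of {Cost, SuppID, Color, PName}, and the restricted closure of {Cost, SuppID, Color} across the fragments never reaches {PName}.
PartNo → Color, Weight is preserved.
Weight → PartNo is preserved.
SuppID → Weight, PartNo is preserved.
Cost, SName, Weight → PartNo is preserved.
Cost, SName, PName → Color, PartNo is preserved.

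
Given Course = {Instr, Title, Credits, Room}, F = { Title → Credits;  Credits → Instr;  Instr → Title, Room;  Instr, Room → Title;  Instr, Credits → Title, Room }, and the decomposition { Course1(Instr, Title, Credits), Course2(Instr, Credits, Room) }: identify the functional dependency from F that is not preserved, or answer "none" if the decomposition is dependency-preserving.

Title → Credits lies within Course1.
Credits → Instr lies within Course1.
Instr → Title, Room: restricted closure across fragments reaches Title, Room.
Instr, Room → Title: restricted closure across fragments reaches Title.
Instr, Credits → Title, Room: restricted closure across fragments reaches Title, Room.
Every dependency is enforceable on the fragments, so the decomposition is dependency-preserving.

none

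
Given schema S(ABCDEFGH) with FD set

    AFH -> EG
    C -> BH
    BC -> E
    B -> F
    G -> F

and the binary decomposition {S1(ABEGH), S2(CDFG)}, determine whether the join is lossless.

Common attributes: S1 ∩ S2 = {G}.
Closure of {G}: G → F applies, adding F. So (G)⁺ = {FG}.
The closure contains neither all of S1 = {ABEGH} nor all of S2 = {CDFG}, so the common attributes are not a superkey of either fragment. The join is lossy.

No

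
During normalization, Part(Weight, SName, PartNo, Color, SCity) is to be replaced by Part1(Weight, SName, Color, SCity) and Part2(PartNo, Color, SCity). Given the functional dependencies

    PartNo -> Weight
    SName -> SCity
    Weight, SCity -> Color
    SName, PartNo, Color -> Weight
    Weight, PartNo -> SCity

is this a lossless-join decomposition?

No

Common attributes: Part1 ∩ Part2 = {Color, SCity}.
No dependency enlarges {Color, SCity}, so (Color, SCity)⁺ = {Color, SCity}.
The closure contains neither all of Part1 = {Weight, SName, Color, SCity} nor all of Part2 = {PartNo, Color, SCity}, so the common attributes are not a superkey of either fragment. The join is lossy.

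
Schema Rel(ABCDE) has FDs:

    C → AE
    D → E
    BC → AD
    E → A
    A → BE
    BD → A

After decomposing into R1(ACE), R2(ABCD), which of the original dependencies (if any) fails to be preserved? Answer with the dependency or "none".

none

C → AE lies within R1.
D → E: restricted closure across fragments reaches E.
BC → AD lies within R2.
E → A lies within R1.
A → BE: restricted closure across fragments reaches BE.
BD → A lies within R2.
Every dependency is enforceable on the fragments, so the decomposition is dependency-preserving.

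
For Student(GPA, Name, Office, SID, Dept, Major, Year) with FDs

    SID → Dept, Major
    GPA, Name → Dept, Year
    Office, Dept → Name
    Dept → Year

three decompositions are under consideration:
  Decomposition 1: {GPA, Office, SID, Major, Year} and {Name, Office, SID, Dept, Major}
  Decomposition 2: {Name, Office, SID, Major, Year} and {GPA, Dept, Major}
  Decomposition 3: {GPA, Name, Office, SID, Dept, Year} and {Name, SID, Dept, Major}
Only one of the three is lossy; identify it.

Decomposition 1: common = {Office, SID, Major}, closure = {Name, Office, SID, Dept, Major, Year} → lossless.
Decomposition 2: common = {Major}, closure = {Major} → lossy.
Decomposition 3: common = {Name, SID, Dept}, closure = {Name, SID, Dept, Major, Year} → lossless.

Decomposition 2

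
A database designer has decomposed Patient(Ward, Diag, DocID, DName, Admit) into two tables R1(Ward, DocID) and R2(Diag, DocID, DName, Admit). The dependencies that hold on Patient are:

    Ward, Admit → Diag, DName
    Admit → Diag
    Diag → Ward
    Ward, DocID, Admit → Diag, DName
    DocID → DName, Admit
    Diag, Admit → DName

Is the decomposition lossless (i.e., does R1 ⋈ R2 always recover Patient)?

Common attributes: R1 ∩ R2 = {DocID}.
Closure of {DocID}: DocID → DName, Admit applies, adding DName, Admit; Admit → Diag applies, adding Diag; Diag → Ward applies, adding Ward. So (DocID)⁺ = {Ward, Diag, DocID, DName, Admit}.
This closure contains every attribute of R1, so R1 ∩ R2 → R1. The join is lossless.

Yes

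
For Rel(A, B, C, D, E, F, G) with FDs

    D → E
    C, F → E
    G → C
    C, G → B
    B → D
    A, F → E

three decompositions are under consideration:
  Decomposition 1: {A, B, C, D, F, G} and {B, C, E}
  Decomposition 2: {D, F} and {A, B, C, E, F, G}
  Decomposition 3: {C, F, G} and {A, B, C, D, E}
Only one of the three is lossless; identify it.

Decomposition 1: common = {B, C}, closure = {B, C, D, E} → lossless.
Decomposition 2: common = {F}, closure = {F} → lossy.
Decomposition 3: common = {C}, closure = {C} → lossy.

Decomposition 1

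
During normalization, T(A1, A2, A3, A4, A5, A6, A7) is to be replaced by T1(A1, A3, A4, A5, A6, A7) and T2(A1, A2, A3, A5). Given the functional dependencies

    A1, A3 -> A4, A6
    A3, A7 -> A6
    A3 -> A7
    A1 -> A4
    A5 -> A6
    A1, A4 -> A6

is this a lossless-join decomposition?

Yes

Common attributes: T1 ∩ T2 = {A1, A3, A5}.
Closure of {A1, A3, A5}: A1, A3 → A4, A6 applies, adding A4, A6; A3 → A7 applies, adding A7. So (A1, A3, A5)⁺ = {A1, A3, A4, A5, A6, A7}.
This closure contains every attribute of T1, so T1 ∩ T2 → T1. The join is lossless.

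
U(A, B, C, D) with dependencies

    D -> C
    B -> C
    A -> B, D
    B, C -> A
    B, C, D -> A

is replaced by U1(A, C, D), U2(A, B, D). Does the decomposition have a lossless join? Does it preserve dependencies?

Lossless test: (A, D)⁺ = {A, B, C, D}, which contains all of one fragment — lossless.
Dependency preservation: B → C; B, C → A; B, C, D → A are not contained in any single fragment, but the restricted closure of each left-hand side across the fragments still reaches the right-hand side; the remaining FDs each lie inside some fragment. All dependencies are preserved.

lossless and dependency-preserving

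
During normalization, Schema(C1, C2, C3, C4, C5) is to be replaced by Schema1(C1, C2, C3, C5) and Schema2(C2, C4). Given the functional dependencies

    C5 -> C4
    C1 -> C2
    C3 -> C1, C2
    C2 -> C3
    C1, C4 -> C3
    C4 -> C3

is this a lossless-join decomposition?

No

Common attributes: Schema1 ∩ Schema2 = {C2}.
Closure of {C2}: C2 → C3 applies, adding C3; C3 → C1, C2 applies, adding C1. So (C2)⁺ = {C1, C2, C3}.
The closure contains neither all of Schema1 = {C1, C2, C3, C5} nor all of Schema2 = {C2, C4}, so the common attributes are not a superkey of either fragment. The join is lossy.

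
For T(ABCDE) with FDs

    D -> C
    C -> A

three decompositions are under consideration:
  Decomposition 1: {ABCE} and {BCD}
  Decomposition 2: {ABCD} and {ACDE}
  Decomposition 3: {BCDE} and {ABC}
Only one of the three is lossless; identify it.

Decomposition 3

Decomposition 1: common = {BC}, closure = {ABC} → lossy.
Decomposition 2: common = {ACD}, closure = {ACD} → lossy.
Decomposition 3: common = {BC}, closure = {ABC} → lossless.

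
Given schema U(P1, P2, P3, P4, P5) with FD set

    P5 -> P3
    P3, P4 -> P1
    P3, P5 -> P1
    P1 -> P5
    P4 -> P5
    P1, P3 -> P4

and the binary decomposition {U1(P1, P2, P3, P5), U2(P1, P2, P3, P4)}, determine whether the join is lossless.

Common attributes: U1 ∩ U2 = {P1, P2, P3}.
Closure of {P1, P2, P3}: P1 → P5 applies, adding P5; P1, P3 → P4 applies, adding P4. So (P1, P2, P3)⁺ = {P1, P2, P3, P4, P5}.
This closure contains every attribute of U1, so U1 ∩ U2 → U1. The join is lossless.

Yes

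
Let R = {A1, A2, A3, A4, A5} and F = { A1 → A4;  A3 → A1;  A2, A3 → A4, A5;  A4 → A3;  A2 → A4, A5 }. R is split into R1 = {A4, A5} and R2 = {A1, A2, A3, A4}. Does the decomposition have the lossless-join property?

No

Common attributes: R1 ∩ R2 = {A4}.
Closure of {A4}: A4 → A3 applies, adding A3; A3 → A1 applies, adding A1. So (A4)⁺ = {A1, A3, A4}.
The closure contains neither all of R1 = {A4, A5} nor all of R2 = {A1, A2, A3, A4}, so the common attributes are not a superkey of either fragment. The join is lossy.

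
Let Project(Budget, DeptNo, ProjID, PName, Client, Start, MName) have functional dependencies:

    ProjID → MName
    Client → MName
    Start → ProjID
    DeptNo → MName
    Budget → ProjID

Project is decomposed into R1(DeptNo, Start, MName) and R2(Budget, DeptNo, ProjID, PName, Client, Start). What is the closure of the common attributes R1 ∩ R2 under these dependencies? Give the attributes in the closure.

DeptNo, ProjID, Start, MName

R1 ∩ R2 = {DeptNo, Start}.
Start → ProjID applies, adding ProjID
DeptNo → MName applies, adding MName
Closure: {DeptNo, ProjID, Start, MName}.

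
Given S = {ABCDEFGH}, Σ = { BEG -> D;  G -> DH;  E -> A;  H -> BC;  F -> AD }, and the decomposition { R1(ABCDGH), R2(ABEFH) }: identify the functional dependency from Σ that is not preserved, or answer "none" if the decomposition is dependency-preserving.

F -> AD

Check F → AD: no single fragment contains all of {ADF}, and the restricted closure of {F} across the fragments never reaches {AD}.
BEG → D is preserved.
G → DH is preserved.
E → A is preserved.
H → BC is preserved.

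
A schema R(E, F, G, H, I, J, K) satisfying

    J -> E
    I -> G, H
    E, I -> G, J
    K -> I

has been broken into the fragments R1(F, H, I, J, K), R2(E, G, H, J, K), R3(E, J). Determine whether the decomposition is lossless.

Yes

Chase test. Columns are E, F, G, H, I, J, K; row i has aⱼ where attribute j ∈ Ri, else bᵢⱼ.
Initial tableau (one row per fragment):
  row 1: b11 a2 b13 a4 a5 a6 a7
  row 2: a1 b22 a3 a4 b25 a6 a7
  row 3: a1 b32 b33 b34 b35 a6 b37
Rows 1 and 2 agree on J; apply J→E and equate their E entries.
Rows 1 and 2 agree on K; apply K→I and equate their I entries.
Rows 1 and 2 agree on I; apply I→G, H and equate their G, H entries.
Row 1 is now all distinguished symbols — the join is lossless.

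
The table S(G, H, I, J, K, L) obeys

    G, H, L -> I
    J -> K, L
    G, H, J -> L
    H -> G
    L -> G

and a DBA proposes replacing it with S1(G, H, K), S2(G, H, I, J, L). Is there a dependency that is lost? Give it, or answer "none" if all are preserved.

Check J → K, L: no single fragment contains all of {J, K, L}, and the restricted closure of {J} across the fragments never reaches {K, L}.
G, H, L → I is preserved.
G, H, J → L is preserved.
H → G is preserved.
L → G is preserved.

J -> K, L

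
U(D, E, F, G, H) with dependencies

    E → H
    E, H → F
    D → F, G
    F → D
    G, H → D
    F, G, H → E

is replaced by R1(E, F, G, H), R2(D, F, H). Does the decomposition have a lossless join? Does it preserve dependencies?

lossless and dependency-preserving

Lossless test: (F, H)⁺ = {D, E, F, G, H}, which contains all of one fragment — lossless.
Dependency preservation: D → F, G; G, H → D are not contained in any single fragment, but the restricted closure of each left-hand side across the fragments still reaches the right-hand side; the remaining FDs each lie inside some fragment. All dependencies are preserved.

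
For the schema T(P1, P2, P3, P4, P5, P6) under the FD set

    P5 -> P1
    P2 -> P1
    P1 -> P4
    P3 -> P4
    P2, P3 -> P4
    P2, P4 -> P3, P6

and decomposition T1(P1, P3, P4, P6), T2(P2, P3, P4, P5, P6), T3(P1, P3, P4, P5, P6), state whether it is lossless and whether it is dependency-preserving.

lossless but not dependency-preserving

Lossless test (chase): Rows 2 and 3 agree on P5; apply P5→P1 and equate their P1 entries. Row 2 is now all distinguished symbols — the join is lossless.
Dependency preservation: the restricted closure of {P2} across the fragments never reaches {P1}, so P2 → P1 cannot be enforced without a join — not preserved.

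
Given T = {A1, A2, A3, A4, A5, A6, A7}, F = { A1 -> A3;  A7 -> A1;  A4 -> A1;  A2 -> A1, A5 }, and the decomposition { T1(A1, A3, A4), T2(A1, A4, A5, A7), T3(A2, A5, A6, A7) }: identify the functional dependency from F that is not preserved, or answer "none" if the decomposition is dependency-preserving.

Check A2 → A1, A5: no single fragment contains all of {A1, A2, A5}, and the restricted closure of {A2} across the fragments never reaches {A1, A5}.
A1 → A3 is preserved.
A7 → A1 is preserved.
A4 → A1 is preserved.

A2 -> A1, A5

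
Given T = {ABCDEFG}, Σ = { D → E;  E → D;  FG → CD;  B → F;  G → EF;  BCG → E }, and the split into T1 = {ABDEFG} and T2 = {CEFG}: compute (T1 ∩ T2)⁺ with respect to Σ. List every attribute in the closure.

CDEFG

T1 ∩ T2 = {EFG}.
E → D applies, adding D
FG → CD applies, adding C
Closure: {CDEFG}.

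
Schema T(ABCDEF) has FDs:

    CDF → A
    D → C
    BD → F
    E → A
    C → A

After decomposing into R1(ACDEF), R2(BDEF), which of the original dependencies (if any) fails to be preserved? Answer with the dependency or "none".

CDF → A lies within R1.
D → C lies within R1.
BD → F lies within R2.
E → A lies within R1.
C → A lies within R1.
Every dependency is enforceable on the fragments, so the decomposition is dependency-preserving.

none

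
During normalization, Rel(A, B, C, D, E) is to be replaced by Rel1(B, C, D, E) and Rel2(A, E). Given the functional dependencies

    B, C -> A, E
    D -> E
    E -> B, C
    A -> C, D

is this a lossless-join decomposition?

Yes

Common attributes: Rel1 ∩ Rel2 = {E}.
Closure of {E}: E → B, C applies, adding B, C; B, C → A, E applies, adding A; A → C, D applies, adding D. So (E)⁺ = {A, B, C, D, E}.
This closure contains every attribute of Rel1, so Rel1 ∩ Rel2 → Rel1. The join is lossless.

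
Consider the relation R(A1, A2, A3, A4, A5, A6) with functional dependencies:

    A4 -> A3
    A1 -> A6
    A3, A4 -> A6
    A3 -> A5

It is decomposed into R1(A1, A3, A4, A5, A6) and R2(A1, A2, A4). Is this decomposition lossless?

Common attributes: R1 ∩ R2 = {A1, A4}.
Closure of {A1, A4}: A4 → A3 applies, adding A3; A1 → A6 applies, adding A6; A3 → A5 applies, adding A5. So (A1, A4)⁺ = {A1, A3, A4, A5, A6}.
This closure contains every attribute of R1, so R1 ∩ R2 → R1. The join is lossless.

Yes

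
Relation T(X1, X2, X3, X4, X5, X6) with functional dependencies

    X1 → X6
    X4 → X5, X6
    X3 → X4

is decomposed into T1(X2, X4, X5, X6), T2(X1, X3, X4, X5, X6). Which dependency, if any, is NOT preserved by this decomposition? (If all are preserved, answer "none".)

X1 → X6 lies within T2.
X4 → X5, X6 lies within T1.
X3 → X4 lies within T2.
Every dependency is enforceable on the fragments, so the decomposition is dependency-preserving.

none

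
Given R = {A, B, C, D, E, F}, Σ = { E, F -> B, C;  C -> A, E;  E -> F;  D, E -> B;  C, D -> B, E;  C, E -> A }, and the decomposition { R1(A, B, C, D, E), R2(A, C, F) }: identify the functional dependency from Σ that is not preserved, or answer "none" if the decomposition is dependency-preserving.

none

E, F → B, C: restricted closure across fragments reaches B, C.
C → A, E lies within R1.
E → F: restricted closure across fragments reaches F.
D, E → B lies within R1.
C, D → B, E lies within R1.
C, E → A lies within R1.
Every dependency is enforceable on the fragments, so the decomposition is dependency-preserving.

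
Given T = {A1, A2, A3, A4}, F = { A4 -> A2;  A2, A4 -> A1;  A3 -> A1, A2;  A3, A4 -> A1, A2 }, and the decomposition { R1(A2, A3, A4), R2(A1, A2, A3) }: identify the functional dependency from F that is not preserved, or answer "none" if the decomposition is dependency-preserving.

Check A2, A4 → A1: no single fragment contains all of {A1, A2, A4}, and the restricted closure of {A2, A4} across the fragments never reaches {A1}.
A4 → A2 is preserved.
A3 → A1, A2 is preserved.
A3, A4 → A1, A2 is preserved.

A2, A4 -> A1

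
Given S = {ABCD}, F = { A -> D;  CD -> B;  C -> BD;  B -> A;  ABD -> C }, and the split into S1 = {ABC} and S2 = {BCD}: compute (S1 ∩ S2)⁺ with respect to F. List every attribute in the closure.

ABCD

S1 ∩ S2 = {BC}.
C → BD applies, adding D
B → A applies, adding A
Closure: {ABCD}.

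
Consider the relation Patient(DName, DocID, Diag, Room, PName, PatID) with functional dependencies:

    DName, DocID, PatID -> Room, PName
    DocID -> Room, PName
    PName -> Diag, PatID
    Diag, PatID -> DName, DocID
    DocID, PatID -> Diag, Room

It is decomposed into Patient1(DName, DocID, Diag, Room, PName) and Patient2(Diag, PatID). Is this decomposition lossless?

Common attributes: Patient1 ∩ Patient2 = {Diag}.
No dependency enlarges {Diag}, so (Diag)⁺ = {Diag}.
The closure contains neither all of Patient1 = {DName, DocID, Diag, Room, PName} nor all of Patient2 = {Diag, PatID}, so the common attributes are not a superkey of either fragment. The join is lossy.

No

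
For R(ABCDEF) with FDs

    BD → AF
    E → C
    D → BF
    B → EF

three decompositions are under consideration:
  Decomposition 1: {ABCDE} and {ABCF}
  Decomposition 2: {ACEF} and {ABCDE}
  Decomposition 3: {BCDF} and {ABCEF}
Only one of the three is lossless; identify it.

Decomposition 1

Decomposition 1: common = {ABC}, closure = {ABCEF} → lossless.
Decomposition 2: common = {ACE}, closure = {ACE} → lossy.
Decomposition 3: common = {BCF}, closure = {BCEF} → lossy.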